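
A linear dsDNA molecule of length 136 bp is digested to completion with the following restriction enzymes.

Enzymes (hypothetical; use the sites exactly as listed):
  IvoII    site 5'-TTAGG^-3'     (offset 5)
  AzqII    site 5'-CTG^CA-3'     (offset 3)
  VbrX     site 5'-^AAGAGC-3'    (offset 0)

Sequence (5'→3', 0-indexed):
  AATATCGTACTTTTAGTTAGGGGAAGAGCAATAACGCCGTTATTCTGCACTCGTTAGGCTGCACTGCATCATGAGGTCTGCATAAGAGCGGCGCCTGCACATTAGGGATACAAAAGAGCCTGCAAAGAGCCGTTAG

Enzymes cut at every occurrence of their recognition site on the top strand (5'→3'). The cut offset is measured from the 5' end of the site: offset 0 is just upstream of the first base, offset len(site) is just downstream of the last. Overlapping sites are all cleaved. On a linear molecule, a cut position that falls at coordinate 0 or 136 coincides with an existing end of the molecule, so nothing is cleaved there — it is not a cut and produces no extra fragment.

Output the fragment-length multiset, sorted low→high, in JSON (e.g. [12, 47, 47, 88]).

Site scan:
  IvoII (TTAGG, off=5): starts [16, 53, 101] → cuts [21, 58, 106]
  AzqII (CTGCA, off=3): starts [44, 58, 63, 77, 94, 119] → cuts [47, 61, 66, 80, 97, 122]
  VbrX (AAGAGC, off=0): starts [23, 83, 113, 124] → cuts [23, 83, 113, 124]

All cut coordinates (distinct, sorted): [21, 23, 47, 58, 61, 66, 80, 83, 97, 106, 113, 122, 124]

Fragments:
  [0,21): 21 bp
  [21,23): 2 bp
  [23,47): 24 bp
  [47,58): 11 bp
  [58,61): 3 bp
  [61,66): 5 bp
  [66,80): 14 bp
  [80,83): 3 bp
  [83,97): 14 bp
  [97,106): 9 bp
  [106,113): 7 bp
  [113,122): 9 bp
  [122,124): 2 bp
  [124,136): 12 bp

[2,2,3,3,5,7,9,9,11,12,14,14,21,24]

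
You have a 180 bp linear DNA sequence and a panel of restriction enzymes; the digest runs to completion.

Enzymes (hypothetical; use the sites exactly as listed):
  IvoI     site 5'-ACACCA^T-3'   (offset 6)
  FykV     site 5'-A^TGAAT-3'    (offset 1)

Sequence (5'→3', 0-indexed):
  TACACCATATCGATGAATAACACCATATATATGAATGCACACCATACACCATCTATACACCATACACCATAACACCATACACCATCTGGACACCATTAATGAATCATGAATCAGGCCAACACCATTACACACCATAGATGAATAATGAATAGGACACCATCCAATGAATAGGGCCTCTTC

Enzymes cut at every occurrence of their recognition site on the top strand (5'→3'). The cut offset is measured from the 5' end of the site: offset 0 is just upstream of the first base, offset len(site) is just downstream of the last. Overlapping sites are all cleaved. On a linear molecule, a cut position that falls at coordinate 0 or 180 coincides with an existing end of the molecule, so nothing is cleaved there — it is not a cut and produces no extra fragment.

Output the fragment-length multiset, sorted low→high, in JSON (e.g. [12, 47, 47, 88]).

[4,4,5,6,6,7,7,7,7,7,7,8,10,11,11,12,13,14,16,18]

Scan for sites:
  IvoI (ACACCAT, off=6): starts [1, 19, 38, 45, 56, 63, 71, 78, 89, 118, 128, 153] → cuts [7, 25, 44, 51, 62, 69, 77, 84, 95, 124, 134, 159]
  FykV (ATGAAT, off=1): starts [12, 30, 98, 105, 137, 144, 163] → cuts [13, 31, 99, 106, 138, 145, 164]

All cut coordinates (distinct, sorted): [7, 13, 25, 31, 44, 51, 62, 69, 77, 84, 95, 99, 106, 124, 134, 138, 145, 159, 164]

Fragment lengths:
  [0,7): 7 bp
  [7,13): 6 bp
  [13,25): 12 bp
  [25,31): 6 bp
  [31,44): 13 bp
  [44,51): 7 bp
  [51,62): 11 bp
  [62,69): 7 bp
  [69,77): 8 bp
  [77,84): 7 bp
  [84,95): 11 bp
  [95,99): 4 bp
  [99,106): 7 bp
  [106,124): 18 bp
  [124,134): 10 bp
  [134,138): 4 bp
  [138,145): 7 bp
  [145,159): 14 bp
  [159,164): 5 bp
  [164,180): 16 bp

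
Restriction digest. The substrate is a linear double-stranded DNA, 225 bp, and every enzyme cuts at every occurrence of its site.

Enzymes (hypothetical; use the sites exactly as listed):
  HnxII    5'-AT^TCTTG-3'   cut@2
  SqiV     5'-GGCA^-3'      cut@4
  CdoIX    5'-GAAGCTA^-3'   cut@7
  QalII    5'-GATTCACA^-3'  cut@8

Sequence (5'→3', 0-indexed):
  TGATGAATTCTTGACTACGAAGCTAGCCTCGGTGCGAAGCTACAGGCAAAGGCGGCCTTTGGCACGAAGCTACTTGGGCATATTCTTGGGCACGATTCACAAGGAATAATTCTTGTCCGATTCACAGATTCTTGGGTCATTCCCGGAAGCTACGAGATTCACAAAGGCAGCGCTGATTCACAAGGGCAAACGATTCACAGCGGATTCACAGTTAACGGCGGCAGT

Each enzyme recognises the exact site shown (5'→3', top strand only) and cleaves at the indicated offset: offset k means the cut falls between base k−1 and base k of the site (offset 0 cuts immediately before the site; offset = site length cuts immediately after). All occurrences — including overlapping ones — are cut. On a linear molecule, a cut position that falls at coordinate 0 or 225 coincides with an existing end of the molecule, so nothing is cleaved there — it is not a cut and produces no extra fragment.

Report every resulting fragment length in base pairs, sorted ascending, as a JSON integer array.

Per-enzyme occurrences:
  HnxII (ATTCTTG, off=2): starts [6, 81, 108, 127] → cuts [8, 83, 110, 129]
  SqiV (GGCA, off=4): starts [44, 60, 76, 88, 165, 184, 219] → cuts [48, 64, 80, 92, 169, 188, 223]
  CdoIX (GAAGCTA, off=7): starts [18, 35, 65, 145] → cuts [25, 42, 72, 152]
  QalII (GATTCACA, off=8): starts [93, 118, 155, 174, 191, 202] → cuts [101, 126, 163, 182, 199, 210]

Pooled cuts: [8, 25, 42, 48, 64, 72, 80, 83, 92, 101, 110, 126, 129, 152, 163, 169, 182, 188, 199, 210, 223]

Fragments:
  [0,8): 8 bp
  [8,25): 17 bp
  [25,42): 17 bp
  [42,48): 6 bp
  [48,64): 16 bp
  [64,72): 8 bp
  [72,80): 8 bp
  [80,83): 3 bp
  [83,92): 9 bp
  [92,101): 9 bp
  [101,110): 9 bp
  [110,126): 16 bp
  [126,129): 3 bp
  [129,152): 23 bp
  [152,163): 11 bp
  [163,169): 6 bp
  [169,182): 13 bp
  [182,188): 6 bp
  [188,199): 11 bp
  [199,210): 11 bp
  [210,223): 13 bp
  [223,225): 2 bp

[2,3,3,6,6,6,8,8,8,9,9,9,11,11,11,13,13,16,16,17,17,23]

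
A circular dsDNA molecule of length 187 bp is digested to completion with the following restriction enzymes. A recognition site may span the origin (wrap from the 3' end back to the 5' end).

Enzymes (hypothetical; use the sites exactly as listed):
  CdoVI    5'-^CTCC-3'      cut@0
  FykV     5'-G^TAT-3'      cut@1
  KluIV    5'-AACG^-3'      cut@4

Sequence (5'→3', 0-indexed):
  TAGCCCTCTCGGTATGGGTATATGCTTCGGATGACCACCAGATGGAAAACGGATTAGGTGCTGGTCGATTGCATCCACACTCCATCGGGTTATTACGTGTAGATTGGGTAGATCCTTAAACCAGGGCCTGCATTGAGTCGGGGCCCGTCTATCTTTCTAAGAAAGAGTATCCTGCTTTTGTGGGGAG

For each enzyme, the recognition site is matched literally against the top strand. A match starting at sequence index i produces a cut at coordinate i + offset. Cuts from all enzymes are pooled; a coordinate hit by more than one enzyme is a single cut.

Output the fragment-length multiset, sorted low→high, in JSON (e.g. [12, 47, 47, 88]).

Scan for sites:
  CdoVI CTCC/0: at [79] ⇒ [79]
  FykV GTAT/1: at [11, 17, 166] ⇒ [12, 18, 167]
  KluIV AACG/4: at [47] ⇒ [51]

All cut coordinates (distinct, sorted): [12, 18, 51, 79, 167]

Fragment lengths:
  12→18: 6 bp
  18→51: 33 bp
  51→79: 28 bp
  79→167: 88 bp
  167→12 (wrap): 187-167+12 = 32 bp

[6,28,32,33,88]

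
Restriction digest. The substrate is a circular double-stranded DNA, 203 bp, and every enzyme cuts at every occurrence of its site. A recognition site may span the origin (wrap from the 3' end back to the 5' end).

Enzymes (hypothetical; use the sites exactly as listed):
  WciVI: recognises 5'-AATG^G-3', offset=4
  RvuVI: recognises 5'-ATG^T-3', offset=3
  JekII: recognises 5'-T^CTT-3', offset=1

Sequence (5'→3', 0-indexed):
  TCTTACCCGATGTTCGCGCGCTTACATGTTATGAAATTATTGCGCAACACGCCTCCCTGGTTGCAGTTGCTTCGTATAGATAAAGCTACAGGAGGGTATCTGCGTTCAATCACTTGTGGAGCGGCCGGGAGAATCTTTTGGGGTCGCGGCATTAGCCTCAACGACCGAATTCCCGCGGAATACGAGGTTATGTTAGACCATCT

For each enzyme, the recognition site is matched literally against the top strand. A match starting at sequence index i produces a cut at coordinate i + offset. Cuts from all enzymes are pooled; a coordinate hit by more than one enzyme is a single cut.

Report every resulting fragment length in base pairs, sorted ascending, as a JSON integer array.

Per-enzyme occurrences:
  WciVI (AATGG, off=4): no sites
  RvuVI (ATGT, off=3): starts [9, 25, 189] → cuts [12, 28, 192]
  JekII (TCTT, off=1): starts [0, 133, 200] → cuts [1, 134, 201]

All cut coordinates (distinct, sorted): [1, 12, 28, 134, 192, 201]

Fragment lengths:
  1→12: 11 bp
  12→28: 16 bp
  28→134: 106 bp
  134→192: 58 bp
  192→201: 9 bp
  201→1 (wrap): 203-201+1 = 3 bp

[3,9,11,16,58,106]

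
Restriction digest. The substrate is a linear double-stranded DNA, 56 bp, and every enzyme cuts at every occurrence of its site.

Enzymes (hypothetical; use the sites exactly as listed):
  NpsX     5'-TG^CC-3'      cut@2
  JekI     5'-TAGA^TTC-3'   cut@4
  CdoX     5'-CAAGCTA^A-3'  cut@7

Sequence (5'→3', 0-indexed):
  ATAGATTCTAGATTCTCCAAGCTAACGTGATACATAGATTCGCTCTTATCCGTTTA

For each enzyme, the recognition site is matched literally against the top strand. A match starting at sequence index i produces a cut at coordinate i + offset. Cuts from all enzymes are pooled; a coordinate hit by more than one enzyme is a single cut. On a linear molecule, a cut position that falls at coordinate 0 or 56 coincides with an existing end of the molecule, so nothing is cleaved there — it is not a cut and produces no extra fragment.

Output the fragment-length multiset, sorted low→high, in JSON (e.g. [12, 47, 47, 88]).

Scan for sites:
  NpsX (TGCC, off=2): no sites
  JekI TAGATTC/4: at [1, 8, 34] ⇒ [5, 12, 38]
  CdoX CAAGCTAA/7: at [17] ⇒ [24]

Pooled cuts: [5, 12, 24, 38]

Fragment lengths:
  [0,5): 5 bp
  [5,12): 7 bp
  [12,24): 12 bp
  [24,38): 14 bp
  [38,56): 18 bp

[5,7,12,14,18]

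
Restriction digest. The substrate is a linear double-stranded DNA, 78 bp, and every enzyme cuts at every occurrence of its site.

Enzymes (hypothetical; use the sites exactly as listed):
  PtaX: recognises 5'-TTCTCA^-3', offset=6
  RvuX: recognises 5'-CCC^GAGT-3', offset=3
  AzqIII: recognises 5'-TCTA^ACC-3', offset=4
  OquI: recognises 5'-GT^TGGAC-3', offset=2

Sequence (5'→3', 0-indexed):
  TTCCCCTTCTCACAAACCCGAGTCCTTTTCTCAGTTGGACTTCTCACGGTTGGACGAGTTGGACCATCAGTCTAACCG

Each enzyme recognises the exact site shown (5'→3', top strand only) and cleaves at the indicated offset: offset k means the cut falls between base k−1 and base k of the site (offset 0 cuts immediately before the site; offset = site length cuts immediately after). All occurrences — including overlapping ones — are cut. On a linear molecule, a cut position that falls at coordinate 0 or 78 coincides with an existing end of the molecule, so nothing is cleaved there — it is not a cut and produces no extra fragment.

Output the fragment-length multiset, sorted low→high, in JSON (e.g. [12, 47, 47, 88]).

Per-enzyme occurrences:
  PtaX (TTCTCA, off=6): starts [6, 27, 40] → cuts [12, 33, 46]
  RvuX (CCCGAGT, off=3): starts [16] → cuts [19]
  AzqIII (TCTAACC, off=4): starts [70] → cuts [74]
  OquI (GTTGGAC, off=2): starts [33, 48, 57] → cuts [35, 50, 59]

Pooled cuts: [12, 19, 33, 35, 46, 50, 59, 74]

Fragment lengths:
  [0,12): 12 bp
  [12,19): 7 bp
  [19,33): 14 bp
  [33,35): 2 bp
  [35,46): 11 bp
  [46,50): 4 bp
  [50,59): 9 bp
  [59,74): 15 bp
  [74,78): 4 bp

[2,4,4,7,9,11,12,14,15]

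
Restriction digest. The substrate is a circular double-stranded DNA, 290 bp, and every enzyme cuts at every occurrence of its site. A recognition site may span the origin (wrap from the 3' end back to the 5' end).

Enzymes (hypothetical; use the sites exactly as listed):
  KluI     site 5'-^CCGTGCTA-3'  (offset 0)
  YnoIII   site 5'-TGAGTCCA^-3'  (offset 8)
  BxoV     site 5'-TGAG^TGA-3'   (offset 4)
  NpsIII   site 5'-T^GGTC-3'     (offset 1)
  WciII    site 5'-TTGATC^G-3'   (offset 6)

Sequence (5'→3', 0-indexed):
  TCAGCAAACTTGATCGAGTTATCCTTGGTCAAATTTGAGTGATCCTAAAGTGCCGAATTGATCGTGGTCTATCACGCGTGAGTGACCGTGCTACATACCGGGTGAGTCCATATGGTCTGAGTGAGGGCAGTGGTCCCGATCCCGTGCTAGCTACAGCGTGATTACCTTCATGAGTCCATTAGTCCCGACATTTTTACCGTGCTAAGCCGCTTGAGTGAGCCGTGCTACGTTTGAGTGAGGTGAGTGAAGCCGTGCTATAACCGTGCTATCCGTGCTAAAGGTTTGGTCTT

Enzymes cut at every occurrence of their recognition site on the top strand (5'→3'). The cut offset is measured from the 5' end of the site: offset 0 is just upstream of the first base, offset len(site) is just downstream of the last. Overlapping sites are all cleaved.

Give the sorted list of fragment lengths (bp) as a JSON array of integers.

Scan for sites:
  KluI (CCGTGCTA, off=0): starts [85, 141, 196, 219, 249, 260, 269] → cuts [85, 141, 196, 219, 249, 260, 269]
  YnoIII (TGAGTCCA, off=8): starts [102, 170] → cuts [110, 178]
  BxoV (TGAGTGA, off=4): starts [35, 78, 117, 211, 231, 240] → cuts [39, 82, 121, 215, 235, 244]
  NpsIII (TGGTC, off=1): starts [25, 64, 112, 130, 283] → cuts [26, 65, 113, 131, 284]
  WciII (TTGATCG, off=6): starts [9, 57] → cuts [15, 63]

All cut coordinates (distinct, sorted): [15, 26, 39, 63, 65, 82, 85, 110, 113, 121, 131, 141, 178, 196, 215, 219, 235, 244, 249, 260, 269, 284]

Fragment lengths:
  15→26: 11 bp
  26→39: 13 bp
  39→63: 24 bp
  63→65: 2 bp
  65→82: 17 bp
  82→85: 3 bp
  85→110: 25 bp
  110→113: 3 bp
  113→121: 8 bp
  121→131: 10 bp
  131→141: 10 bp
  141→178: 37 bp
  178→196: 18 bp
  196→215: 19 bp
  215→219: 4 bp
  219→235: 16 bp
  235→244: 9 bp
  244→249: 5 bp
  249→260: 11 bp
  260→269: 9 bp
  269→284: 15 bp
  284→15 (wrap): 290-284+15 = 21 bp

[2,3,3,4,5,8,9,9,10,10,11,11,13,15,16,17,18,19,21,24,25,37]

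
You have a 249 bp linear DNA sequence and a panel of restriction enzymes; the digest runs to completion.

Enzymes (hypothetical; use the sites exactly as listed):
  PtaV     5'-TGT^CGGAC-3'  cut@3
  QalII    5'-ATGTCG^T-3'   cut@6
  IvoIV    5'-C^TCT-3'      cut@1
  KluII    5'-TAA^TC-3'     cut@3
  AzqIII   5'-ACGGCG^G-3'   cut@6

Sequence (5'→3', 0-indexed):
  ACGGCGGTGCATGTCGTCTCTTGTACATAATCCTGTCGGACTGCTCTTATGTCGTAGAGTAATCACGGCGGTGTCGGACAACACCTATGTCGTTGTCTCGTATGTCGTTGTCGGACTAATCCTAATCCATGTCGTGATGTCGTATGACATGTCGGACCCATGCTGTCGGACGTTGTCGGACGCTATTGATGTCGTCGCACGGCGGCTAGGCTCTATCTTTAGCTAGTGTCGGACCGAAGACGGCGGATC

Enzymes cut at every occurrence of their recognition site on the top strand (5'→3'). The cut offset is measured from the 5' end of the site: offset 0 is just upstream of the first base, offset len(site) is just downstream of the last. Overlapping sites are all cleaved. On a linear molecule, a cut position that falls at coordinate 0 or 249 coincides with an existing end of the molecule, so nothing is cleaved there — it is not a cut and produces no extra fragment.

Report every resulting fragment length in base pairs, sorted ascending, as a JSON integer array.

[2,4,4,4,6,6,6,7,8,8,8,8,8,9,10,10,10,10,10,12,14,15,16,18,18,18]

Site scan:
  PtaV (TGTCGGAC, off=3): starts [33, 71, 108, 149, 163, 173, 226] → cuts [36, 74, 111, 152, 166, 176, 229]
  QalII (ATGTCGT, off=6): starts [10, 48, 86, 101, 128, 136, 188] → cuts [16, 54, 92, 107, 134, 142, 194]
  IvoIV (CTCT, off=1): starts [17, 43, 210] → cuts [18, 44, 211]
  KluII (TAATC, off=3): starts [27, 59, 116, 122] → cuts [30, 62, 119, 125]
  AzqIII (ACGGCGG, off=6): starts [0, 64, 198, 239] → cuts [6, 70, 204, 245]

Pooled cuts: [6, 16, 18, 30, 36, 44, 54, 62, 70, 74, 92, 107, 111, 119, 125, 134, 142, 152, 166, 176, 194, 204, 211, 229, 245]

Fragment lengths:
  [0,6): 6 bp
  [6,16): 10 bp
  [16,18): 2 bp
  [18,30): 12 bp
  [30,36): 6 bp
  [36,44): 8 bp
  [44,54): 10 bp
  [54,62): 8 bp
  [62,70): 8 bp
  [70,74): 4 bp
  [74,92): 18 bp
  [92,107): 15 bp
  [107,111): 4 bp
  [111,119): 8 bp
  [119,125): 6 bp
  [125,134): 9 bp
  [134,142): 8 bp
  [142,152): 10 bp
  [152,166): 14 bp
  [166,176): 10 bp
  [176,194): 18 bp
  [194,204): 10 bp
  [204,211): 7 bp
  [211,229): 18 bp
  [229,245): 16 bp
  [245,249): 4 bp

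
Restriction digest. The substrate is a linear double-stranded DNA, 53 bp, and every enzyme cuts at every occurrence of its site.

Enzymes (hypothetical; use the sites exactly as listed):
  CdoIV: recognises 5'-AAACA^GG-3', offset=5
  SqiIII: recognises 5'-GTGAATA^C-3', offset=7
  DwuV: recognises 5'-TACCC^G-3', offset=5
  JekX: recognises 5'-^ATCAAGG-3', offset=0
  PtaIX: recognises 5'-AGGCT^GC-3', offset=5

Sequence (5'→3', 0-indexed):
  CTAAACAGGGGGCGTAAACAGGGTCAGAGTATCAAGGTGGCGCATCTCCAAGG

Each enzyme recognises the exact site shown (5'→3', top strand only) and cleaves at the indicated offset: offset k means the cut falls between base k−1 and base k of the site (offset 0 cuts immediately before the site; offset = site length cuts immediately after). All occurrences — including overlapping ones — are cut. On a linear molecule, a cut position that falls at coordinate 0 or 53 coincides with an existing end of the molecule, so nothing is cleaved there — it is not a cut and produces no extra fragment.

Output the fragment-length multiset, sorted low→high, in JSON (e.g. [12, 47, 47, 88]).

[7,10,13,23]

Scan for sites:
  CdoIV AAACAGG/5: at [2, 15] ⇒ [7, 20]
  SqiIII (GTGAATAC, off=7): no sites
  DwuV (TACCCG, off=5): no sites
  JekX ATCAAGG/0: at [30] ⇒ [30]
  PtaIX (AGGCTGC, off=5): no sites

Pooled cuts: [7, 20, 30]

Fragment lengths:
  [0,7): 7 bp
  [7,20): 13 bp
  [20,30): 10 bp
  [30,53): 23 bp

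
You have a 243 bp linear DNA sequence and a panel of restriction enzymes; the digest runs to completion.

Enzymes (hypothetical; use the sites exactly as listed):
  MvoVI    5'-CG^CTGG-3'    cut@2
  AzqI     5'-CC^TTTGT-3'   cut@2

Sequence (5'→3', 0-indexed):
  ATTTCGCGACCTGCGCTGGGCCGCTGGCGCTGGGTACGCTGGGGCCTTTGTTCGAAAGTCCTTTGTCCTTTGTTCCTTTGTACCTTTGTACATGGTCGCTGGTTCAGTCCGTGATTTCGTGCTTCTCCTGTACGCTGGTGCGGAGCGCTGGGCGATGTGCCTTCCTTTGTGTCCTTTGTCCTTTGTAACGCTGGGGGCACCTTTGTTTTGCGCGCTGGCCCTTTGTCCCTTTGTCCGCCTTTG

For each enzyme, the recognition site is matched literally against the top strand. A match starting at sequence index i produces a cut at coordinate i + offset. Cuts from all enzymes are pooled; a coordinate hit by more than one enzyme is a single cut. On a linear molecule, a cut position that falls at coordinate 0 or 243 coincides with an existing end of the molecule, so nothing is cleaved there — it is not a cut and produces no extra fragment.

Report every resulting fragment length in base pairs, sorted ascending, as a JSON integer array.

[6,7,7,7,8,8,8,8,8,9,9,9,11,13,13,14,14,15,15,18,36]

Scan for sites:
  MvoVI (CGCTGG, off=2): starts [13, 21, 27, 36, 96, 132, 145, 188, 212] → cuts [15, 23, 29, 38, 98, 134, 147, 190, 214]
  AzqI (CCTTTGT, off=2): starts [44, 59, 66, 74, 82, 163, 172, 179, 199, 219, 227] → cuts [46, 61, 68, 76, 84, 165, 174, 181, 201, 221, 229]

Pooled cuts: [15, 23, 29, 38, 46, 61, 68, 76, 84, 98, 134, 147, 165, 174, 181, 190, 201, 214, 221, 229]

Fragment lengths:
  [0,15): 15 bp
  [15,23): 8 bp
  [23,29): 6 bp
  [29,38): 9 bp
  [38,46): 8 bp
  [46,61): 15 bp
  [61,68): 7 bp
  [68,76): 8 bp
  [76,84): 8 bp
  [84,98): 14 bp
  [98,134): 36 bp
  [134,147): 13 bp
  [147,165): 18 bp
  [165,174): 9 bp
  [174,181): 7 bp
  [181,190): 9 bp
  [190,201): 11 bp
  [201,214): 13 bp
  [214,221): 7 bp
  [221,229): 8 bp
  [229,243): 14 bp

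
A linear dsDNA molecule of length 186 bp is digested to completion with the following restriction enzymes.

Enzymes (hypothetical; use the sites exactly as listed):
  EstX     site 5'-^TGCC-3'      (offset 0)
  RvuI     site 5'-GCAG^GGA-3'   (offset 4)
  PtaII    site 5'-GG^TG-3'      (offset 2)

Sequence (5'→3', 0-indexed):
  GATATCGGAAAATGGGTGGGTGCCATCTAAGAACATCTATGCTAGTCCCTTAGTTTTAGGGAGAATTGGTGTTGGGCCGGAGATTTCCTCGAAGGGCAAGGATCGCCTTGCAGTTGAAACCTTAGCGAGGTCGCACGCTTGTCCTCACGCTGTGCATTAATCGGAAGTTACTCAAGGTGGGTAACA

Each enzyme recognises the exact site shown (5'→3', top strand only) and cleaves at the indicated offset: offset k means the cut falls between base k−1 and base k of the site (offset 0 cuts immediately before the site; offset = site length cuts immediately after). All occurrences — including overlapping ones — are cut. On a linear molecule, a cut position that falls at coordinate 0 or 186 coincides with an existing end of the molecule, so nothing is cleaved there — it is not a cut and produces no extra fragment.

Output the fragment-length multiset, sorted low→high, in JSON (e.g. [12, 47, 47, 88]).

Per-enzyme occurrences:
  EstX TGCC/0: at [20] ⇒ [20]
  RvuI (GCAGGGA, off=4): no sites
  PtaII GGTG/2: at [14, 18, 67, 175] ⇒ [16, 20, 69, 177]

Pooled cuts: [16, 20, 69, 177]

Fragments:
  [0,16): 16 bp
  [16,20): 4 bp
  [20,69): 49 bp
  [69,177): 108 bp
  [177,186): 9 bp

[4,9,16,49,108]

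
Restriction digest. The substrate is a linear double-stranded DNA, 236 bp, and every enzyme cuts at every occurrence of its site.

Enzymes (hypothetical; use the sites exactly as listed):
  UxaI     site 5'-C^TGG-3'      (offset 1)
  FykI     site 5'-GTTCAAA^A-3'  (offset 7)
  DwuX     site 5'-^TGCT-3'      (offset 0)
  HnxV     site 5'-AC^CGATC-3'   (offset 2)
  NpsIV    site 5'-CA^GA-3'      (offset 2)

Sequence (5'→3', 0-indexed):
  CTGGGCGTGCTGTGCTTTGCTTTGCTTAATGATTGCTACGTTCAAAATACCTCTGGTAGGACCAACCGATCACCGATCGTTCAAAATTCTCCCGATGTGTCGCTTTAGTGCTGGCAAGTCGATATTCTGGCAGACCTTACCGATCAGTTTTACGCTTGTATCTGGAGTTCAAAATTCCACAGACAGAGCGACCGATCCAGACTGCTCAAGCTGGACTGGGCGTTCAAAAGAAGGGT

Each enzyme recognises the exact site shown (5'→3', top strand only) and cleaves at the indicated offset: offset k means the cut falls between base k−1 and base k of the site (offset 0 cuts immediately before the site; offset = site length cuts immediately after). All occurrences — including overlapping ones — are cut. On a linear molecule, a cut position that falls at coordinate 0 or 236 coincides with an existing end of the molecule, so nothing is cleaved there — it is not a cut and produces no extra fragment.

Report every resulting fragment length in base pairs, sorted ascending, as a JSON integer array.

Per-enzyme occurrences:
  UxaI CTGG/1: at [0, 52, 110, 126, 161, 210, 215] ⇒ [1, 53, 111, 127, 162, 211, 216]
  FykI GTTCAAAA/7: at [39, 78, 166, 221] ⇒ [46, 85, 173, 228]
  DwuX TGCT/0: at [7, 12, 17, 22, 33, 108, 202] ⇒ [7, 12, 17, 22, 33, 108, 202]
  HnxV ACCGATC/2: at [64, 71, 138, 190] ⇒ [66, 73, 140, 192]
  NpsIV CAGA/2: at [130, 179, 183, 197] ⇒ [132, 181, 185, 199]

Pooled cuts: [1, 7, 12, 17, 22, 33, 46, 53, 66, 73, 85, 108, 111, 127, 132, 140, 162, 173, 181, 185, 192, 199, 202, 211, 216, 228]

Fragments:
  [0,1): 1 bp
  [1,7): 6 bp
  [7,12): 5 bp
  [12,17): 5 bp
  [17,22): 5 bp
  [22,33): 11 bp
  [33,46): 13 bp
  [46,53): 7 bp
  [53,66): 13 bp
  [66,73): 7 bp
  [73,85): 12 bp
  [85,108): 23 bp
  [108,111): 3 bp
  [111,127): 16 bp
  [127,132): 5 bp
  [132,140): 8 bp
  [140,162): 22 bp
  [162,173): 11 bp
  [173,181): 8 bp
  [181,185): 4 bp
  [185,192): 7 bp
  [192,199): 7 bp
  [199,202): 3 bp
  [202,211): 9 bp
  [211,216): 5 bp
  [216,228): 12 bp
  [228,236): 8 bp

[1,3,3,4,5,5,5,5,5,6,7,7,7,7,8,8,8,9,11,11,12,12,13,13,16,22,23]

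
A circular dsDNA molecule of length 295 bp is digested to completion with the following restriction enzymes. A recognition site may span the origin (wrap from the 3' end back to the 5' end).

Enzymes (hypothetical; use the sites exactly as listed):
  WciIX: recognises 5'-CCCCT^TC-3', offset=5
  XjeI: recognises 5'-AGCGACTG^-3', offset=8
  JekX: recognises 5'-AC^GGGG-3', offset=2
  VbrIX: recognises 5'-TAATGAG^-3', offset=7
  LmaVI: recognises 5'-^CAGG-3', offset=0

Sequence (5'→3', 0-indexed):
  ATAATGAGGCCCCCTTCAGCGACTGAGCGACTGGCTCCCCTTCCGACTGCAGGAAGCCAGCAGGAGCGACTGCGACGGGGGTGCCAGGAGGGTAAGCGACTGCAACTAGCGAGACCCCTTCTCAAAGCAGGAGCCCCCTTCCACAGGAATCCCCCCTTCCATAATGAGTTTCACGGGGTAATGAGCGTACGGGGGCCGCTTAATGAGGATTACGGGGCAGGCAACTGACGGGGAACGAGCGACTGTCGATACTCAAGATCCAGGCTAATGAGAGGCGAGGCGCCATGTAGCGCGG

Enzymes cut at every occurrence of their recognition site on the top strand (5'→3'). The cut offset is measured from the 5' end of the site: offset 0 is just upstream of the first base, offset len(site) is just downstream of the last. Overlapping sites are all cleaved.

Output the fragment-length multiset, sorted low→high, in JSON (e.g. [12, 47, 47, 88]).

Site scan:
  WciIX (CCCCTTC, off=5): starts [10, 36, 114, 134, 152] → cuts [15, 41, 119, 139, 157]
  XjeI (AGCGACTG, off=8): starts [17, 25, 64, 94, 237] → cuts [25, 33, 72, 102, 245]
  JekX (ACGGGG, off=2): starts [74, 172, 188, 211, 227] → cuts [76, 174, 190, 213, 229]
  VbrIX (TAATGAG, off=7): starts [1, 161, 178, 200, 265] → cuts [8, 168, 185, 207, 272]
  LmaVI (CAGG, off=0): starts [49, 60, 84, 127, 143, 217, 260] → cuts [49, 60, 84, 127, 143, 217, 260]

All cut coordinates (distinct, sorted): [8, 15, 25, 33, 41, 49, 60, 72, 76, 84, 102, 119, 127, 139, 143, 157, 168, 174, 185, 190, 207, 213, 217, 229, 245, 260, 272]

Fragments:
  8→15: 7 bp
  15→25: 10 bp
  25→33: 8 bp
  33→41: 8 bp
  41→49: 8 bp
  49→60: 11 bp
  60→72: 12 bp
  72→76: 4 bp
  76→84: 8 bp
  84→102: 18 bp
  102→119: 17 bp
  119→127: 8 bp
  127→139: 12 bp
  139→143: 4 bp
  143→157: 14 bp
  157→168: 11 bp
  168→174: 6 bp
  174→185: 11 bp
  185→190: 5 bp
  190→207: 17 bp
  207→213: 6 bp
  213→217: 4 bp
  217→229: 12 bp
  229→245: 16 bp
  245→260: 15 bp
  260→272: 12 bp
  272→8 (wrap): 295-272+8 = 31 bp

[4,4,4,5,6,6,7,8,8,8,8,8,10,11,11,11,12,12,12,12,14,15,16,17,17,18,31]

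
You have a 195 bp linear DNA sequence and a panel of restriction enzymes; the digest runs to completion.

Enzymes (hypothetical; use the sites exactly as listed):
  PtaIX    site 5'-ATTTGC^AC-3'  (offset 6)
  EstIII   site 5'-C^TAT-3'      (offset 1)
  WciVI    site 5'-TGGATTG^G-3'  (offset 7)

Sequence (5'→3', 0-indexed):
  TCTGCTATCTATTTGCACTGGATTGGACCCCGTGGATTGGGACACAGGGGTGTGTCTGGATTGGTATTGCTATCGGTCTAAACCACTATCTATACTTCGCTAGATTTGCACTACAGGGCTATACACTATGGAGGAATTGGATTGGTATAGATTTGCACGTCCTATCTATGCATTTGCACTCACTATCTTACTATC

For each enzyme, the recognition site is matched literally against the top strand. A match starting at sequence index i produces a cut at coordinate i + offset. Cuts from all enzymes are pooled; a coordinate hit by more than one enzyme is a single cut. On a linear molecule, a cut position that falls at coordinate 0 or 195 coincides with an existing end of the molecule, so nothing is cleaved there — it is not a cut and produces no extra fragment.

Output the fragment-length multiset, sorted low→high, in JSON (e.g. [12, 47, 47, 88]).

Site scan:
  PtaIX ATTTGCAC/6: at [10, 103, 150, 171] ⇒ [16, 109, 156, 177]
  EstIII CTAT/1: at [4, 8, 69, 85, 89, 118, 125, 161, 165, 182, 190] ⇒ [5, 9, 70, 86, 90, 119, 126, 162, 166, 183, 191]
  WciVI TGGATTGG/7: at [18, 32, 56, 137] ⇒ [25, 39, 63, 144]

Pooled cuts: [5, 9, 16, 25, 39, 63, 70, 86, 90, 109, 119, 126, 144, 156, 162, 166, 177, 183, 191]

Fragment lengths:
  [0,5): 5 bp
  [5,9): 4 bp
  [9,16): 7 bp
  [16,25): 9 bp
  [25,39): 14 bp
  [39,63): 24 bp
  [63,70): 7 bp
  [70,86): 16 bp
  [86,90): 4 bp
  [90,109): 19 bp
  [109,119): 10 bp
  [119,126): 7 bp
  [126,144): 18 bp
  [144,156): 12 bp
  [156,162): 6 bp
  [162,166): 4 bp
  [166,177): 11 bp
  [177,183): 6 bp
  [183,191): 8 bp
  [191,195): 4 bp

[4,4,4,4,5,6,6,7,7,7,8,9,10,11,12,14,16,18,19,24]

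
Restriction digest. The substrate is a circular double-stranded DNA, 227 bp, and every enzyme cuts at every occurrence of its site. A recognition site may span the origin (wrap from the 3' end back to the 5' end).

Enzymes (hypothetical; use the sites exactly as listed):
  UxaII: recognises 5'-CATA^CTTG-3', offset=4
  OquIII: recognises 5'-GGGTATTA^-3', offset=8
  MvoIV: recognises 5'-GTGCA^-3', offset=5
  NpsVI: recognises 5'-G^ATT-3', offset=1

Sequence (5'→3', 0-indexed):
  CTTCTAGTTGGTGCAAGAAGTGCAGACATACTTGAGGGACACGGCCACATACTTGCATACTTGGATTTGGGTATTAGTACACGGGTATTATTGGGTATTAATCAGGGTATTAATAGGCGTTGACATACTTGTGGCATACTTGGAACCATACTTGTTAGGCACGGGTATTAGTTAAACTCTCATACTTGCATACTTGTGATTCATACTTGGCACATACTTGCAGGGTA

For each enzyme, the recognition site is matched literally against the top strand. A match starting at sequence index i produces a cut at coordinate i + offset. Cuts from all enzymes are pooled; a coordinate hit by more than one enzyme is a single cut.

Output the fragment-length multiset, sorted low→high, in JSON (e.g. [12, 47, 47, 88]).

[5,6,6,7,8,8,9,10,11,11,12,12,12,14,14,15,20,21,26]

Per-enzyme occurrences:
  UxaII (CATACTTG, off=4): starts [26, 47, 55, 123, 134, 146, 180, 188, 201, 212] → cuts [30, 51, 59, 127, 138, 150, 184, 192, 205, 216]
  OquIII (GGGTATTA, off=8): starts [68, 82, 92, 104, 162] → cuts [76, 90, 100, 112, 170]
  MvoIV (GTGCA, off=5): starts [10, 19] → cuts [15, 24]
  NpsVI (GATT, off=1): starts [63, 197] → cuts [64, 198]

Pooled cuts: [15, 24, 30, 51, 59, 64, 76, 90, 100, 112, 127, 138, 150, 170, 184, 192, 198, 205, 216]

Fragment lengths:
  15→24: 9 bp
  24→30: 6 bp
  30→51: 21 bp
  51→59: 8 bp
  59→64: 5 bp
  64→76: 12 bp
  76→90: 14 bp
  90→100: 10 bp
  100→112: 12 bp
  112→127: 15 bp
  127→138: 11 bp
  138→150: 12 bp
  150→170: 20 bp
  170→184: 14 bp
  184→192: 8 bp
  192→198: 6 bp
  198→205: 7 bp
  205→216: 11 bp
  216→15 (wrap): 227-216+15 = 26 bp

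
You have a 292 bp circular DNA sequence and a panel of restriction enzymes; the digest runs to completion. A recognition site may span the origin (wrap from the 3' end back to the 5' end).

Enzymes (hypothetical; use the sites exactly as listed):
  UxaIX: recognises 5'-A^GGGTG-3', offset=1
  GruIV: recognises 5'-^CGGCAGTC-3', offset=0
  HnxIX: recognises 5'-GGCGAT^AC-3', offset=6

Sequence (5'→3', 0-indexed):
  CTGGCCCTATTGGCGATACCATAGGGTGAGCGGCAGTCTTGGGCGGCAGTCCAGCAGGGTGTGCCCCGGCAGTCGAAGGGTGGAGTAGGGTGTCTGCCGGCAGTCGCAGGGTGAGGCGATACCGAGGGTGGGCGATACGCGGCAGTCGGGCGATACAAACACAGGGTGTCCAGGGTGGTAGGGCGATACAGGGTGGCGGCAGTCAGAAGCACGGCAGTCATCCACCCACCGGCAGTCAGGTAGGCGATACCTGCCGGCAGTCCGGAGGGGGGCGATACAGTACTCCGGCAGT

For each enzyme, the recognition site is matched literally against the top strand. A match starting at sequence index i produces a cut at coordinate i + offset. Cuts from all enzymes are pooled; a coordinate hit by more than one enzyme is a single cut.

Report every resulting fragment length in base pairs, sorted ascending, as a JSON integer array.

Site scan:
  UxaIX AGGGTG/1: at [22, 55, 76, 86, 107, 124, 162, 171, 189] ⇒ [23, 56, 77, 87, 108, 125, 163, 172, 190]
  GruIV CGGCAGTC/0: at [30, 43, 66, 97, 139, 196, 211, 229, 254, 285] ⇒ [30, 43, 66, 97, 139, 196, 211, 229, 254, 285]
  HnxIX GGCGATAC/6: at [11, 114, 130, 148, 181, 242, 270] ⇒ [17, 120, 136, 154, 187, 248, 276]

Pooled cuts: [17, 23, 30, 43, 56, 66, 77, 87, 97, 108, 120, 125, 136, 139, 154, 163, 172, 187, 190, 196, 211, 229, 248, 254, 276, 285]

Fragments:
  17→23: 6 bp
  23→30: 7 bp
  30→43: 13 bp
  43→56: 13 bp
  56→66: 10 bp
  66→77: 11 bp
  77→87: 10 bp
  87→97: 10 bp
  97→108: 11 bp
  108→120: 12 bp
  120→125: 5 bp
  125→136: 11 bp
  136→139: 3 bp
  139→154: 15 bp
  154→163: 9 bp
  163→172: 9 bp
  172→187: 15 bp
  187→190: 3 bp
  190→196: 6 bp
  196→211: 15 bp
  211→229: 18 bp
  229→248: 19 bp
  248→254: 6 bp
  254→276: 22 bp
  276→285: 9 bp
  285→17 (wrap): 292-285+17 = 24 bp

[3,3,5,6,6,6,7,9,9,9,10,10,10,11,11,11,12,13,13,15,15,15,18,19,22,24]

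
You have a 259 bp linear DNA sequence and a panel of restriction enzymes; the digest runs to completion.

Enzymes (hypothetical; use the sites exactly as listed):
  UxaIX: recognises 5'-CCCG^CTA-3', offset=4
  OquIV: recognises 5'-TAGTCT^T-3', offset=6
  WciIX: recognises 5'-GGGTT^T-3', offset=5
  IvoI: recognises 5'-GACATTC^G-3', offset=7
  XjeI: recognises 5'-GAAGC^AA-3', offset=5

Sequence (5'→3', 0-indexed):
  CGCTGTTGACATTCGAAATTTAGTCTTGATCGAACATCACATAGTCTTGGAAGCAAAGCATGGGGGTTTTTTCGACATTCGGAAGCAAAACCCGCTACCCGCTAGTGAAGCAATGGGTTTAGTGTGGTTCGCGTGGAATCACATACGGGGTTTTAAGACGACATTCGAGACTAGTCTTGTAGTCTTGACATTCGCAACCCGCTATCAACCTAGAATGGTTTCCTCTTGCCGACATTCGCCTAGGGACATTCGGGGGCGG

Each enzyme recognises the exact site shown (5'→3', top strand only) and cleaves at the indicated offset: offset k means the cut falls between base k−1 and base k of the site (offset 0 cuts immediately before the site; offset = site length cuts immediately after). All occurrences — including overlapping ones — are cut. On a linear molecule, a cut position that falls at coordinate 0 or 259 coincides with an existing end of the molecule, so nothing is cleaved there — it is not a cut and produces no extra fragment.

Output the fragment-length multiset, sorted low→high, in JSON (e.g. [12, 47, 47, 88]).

[6,7,7,8,8,8,8,8,8,10,11,12,12,14,14,14,14,21,33,36]

Per-enzyme occurrences:
  UxaIX (CCCGCTA, off=4): starts [90, 97, 197] → cuts [94, 101, 201]
  OquIV (TAGTCTT, off=6): starts [20, 41, 171, 179] → cuts [26, 47, 177, 185]
  WciIX (GGGTTT, off=5): starts [63, 114, 147] → cuts [68, 119, 152]
  IvoI (GACATTCG, off=7): starts [7, 73, 159, 186, 230, 244] → cuts [14, 80, 166, 193, 237, 251]
  XjeI (GAAGCAA, off=5): starts [49, 81, 106] → cuts [54, 86, 111]

All cut coordinates (distinct, sorted): [14, 26, 47, 54, 68, 80, 86, 94, 101, 111, 119, 152, 166, 177, 185, 193, 201, 237, 251]

Fragments:
  [0,14): 14 bp
  [14,26): 12 bp
  [26,47): 21 bp
  [47,54): 7 bp
  [54,68): 14 bp
  [68,80): 12 bp
  [80,86): 6 bp
  [86,94): 8 bp
  [94,101): 7 bp
  [101,111): 10 bp
  [111,119): 8 bp
  [119,152): 33 bp
  [152,166): 14 bp
  [166,177): 11 bp
  [177,185): 8 bp
  [185,193): 8 bp
  [193,201): 8 bp
  [201,237): 36 bp
  [237,251): 14 bp
  [251,259): 8 bp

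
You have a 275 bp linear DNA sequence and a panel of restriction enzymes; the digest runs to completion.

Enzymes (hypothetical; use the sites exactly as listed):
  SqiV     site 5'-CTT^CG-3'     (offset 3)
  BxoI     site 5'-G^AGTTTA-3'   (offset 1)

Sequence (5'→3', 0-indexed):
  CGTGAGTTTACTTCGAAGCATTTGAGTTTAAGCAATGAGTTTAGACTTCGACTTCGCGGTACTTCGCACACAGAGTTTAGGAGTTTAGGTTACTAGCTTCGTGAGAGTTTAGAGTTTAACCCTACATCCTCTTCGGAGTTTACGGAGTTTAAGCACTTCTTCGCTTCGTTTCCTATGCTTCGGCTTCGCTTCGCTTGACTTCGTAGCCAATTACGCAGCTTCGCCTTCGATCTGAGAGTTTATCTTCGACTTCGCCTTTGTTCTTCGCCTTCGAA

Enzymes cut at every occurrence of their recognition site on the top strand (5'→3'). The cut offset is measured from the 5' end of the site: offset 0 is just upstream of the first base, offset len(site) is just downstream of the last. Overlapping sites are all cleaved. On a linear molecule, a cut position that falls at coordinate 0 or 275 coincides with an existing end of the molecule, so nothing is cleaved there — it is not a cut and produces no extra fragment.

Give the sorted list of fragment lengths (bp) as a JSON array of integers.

Per-enzyme occurrences:
  SqiV (CTTCG, off=3): starts [10, 45, 51, 61, 96, 130, 158, 163, 177, 183, 188, 198, 218, 224, 243, 249, 262, 268] → cuts [13, 48, 54, 64, 99, 133, 161, 166, 180, 186, 191, 201, 221, 227, 246, 252, 265, 271]
  BxoI (GAGTTTA, off=1): starts [3, 23, 36, 72, 80, 104, 111, 135, 144, 235] → cuts [4, 24, 37, 73, 81, 105, 112, 136, 145, 236]

All cut coordinates (distinct, sorted): [4, 13, 24, 37, 48, 54, 64, 73, 81, 99, 105, 112, 133, 136, 145, 161, 166, 180, 186, 191, 201, 221, 227, 236, 246, 252, 265, 271]

Fragments:
  [0,4): 4 bp
  [4,13): 9 bp
  [13,24): 11 bp
  [24,37): 13 bp
  [37,48): 11 bp
  [48,54): 6 bp
  [54,64): 10 bp
  [64,73): 9 bp
  [73,81): 8 bp
  [81,99): 18 bp
  [99,105): 6 bp
  [105,112): 7 bp
  [112,133): 21 bp
  [133,136): 3 bp
  [136,145): 9 bp
  [145,161): 16 bp
  [161,166): 5 bp
  [166,180): 14 bp
  [180,186): 6 bp
  [186,191): 5 bp
  [191,201): 10 bp
  [201,221): 20 bp
  [221,227): 6 bp
  [227,236): 9 bp
  [236,246): 10 bp
  [246,252): 6 bp
  [252,265): 13 bp
  [265,271): 6 bp
  [271,275): 4 bp

[3,4,4,5,5,6,6,6,6,6,6,7,8,9,9,9,9,10,10,10,11,11,13,13,14,16,18,20,21]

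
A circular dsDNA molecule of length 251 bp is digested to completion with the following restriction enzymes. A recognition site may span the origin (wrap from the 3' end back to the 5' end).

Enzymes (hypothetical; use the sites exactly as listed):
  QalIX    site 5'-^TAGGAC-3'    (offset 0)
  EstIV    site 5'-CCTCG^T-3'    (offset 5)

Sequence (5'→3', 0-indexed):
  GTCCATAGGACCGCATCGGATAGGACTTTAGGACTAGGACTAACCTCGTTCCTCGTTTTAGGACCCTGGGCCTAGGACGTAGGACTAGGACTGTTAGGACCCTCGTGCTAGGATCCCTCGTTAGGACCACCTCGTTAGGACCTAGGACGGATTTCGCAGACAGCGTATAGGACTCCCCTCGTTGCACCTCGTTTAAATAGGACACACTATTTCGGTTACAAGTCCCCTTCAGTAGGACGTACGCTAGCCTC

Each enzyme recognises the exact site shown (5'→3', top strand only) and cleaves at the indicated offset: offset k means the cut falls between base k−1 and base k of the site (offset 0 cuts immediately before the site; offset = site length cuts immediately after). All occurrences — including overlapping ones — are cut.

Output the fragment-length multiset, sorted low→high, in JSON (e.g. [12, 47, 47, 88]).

[1,1,3,4,6,6,6,7,7,7,8,9,10,11,13,14,14,14,15,15,20,25,35]

Per-enzyme occurrences:
  QalIX TAGGAC/0: at [5, 20, 28, 34, 58, 72, 79, 85, 94, 121, 135, 142, 167, 197, 232] ⇒ [5, 20, 28, 34, 58, 72, 79, 85, 94, 121, 135, 142, 167, 197, 232]
  EstIV CCTCGT/5: at [43, 50, 100, 115, 129, 176, 186, 247] ⇒ [1, 48, 55, 105, 120, 134, 181, 191]

Pooled cuts: [1, 5, 20, 28, 34, 48, 55, 58, 72, 79, 85, 94, 105, 120, 121, 134, 135, 142, 167, 181, 191, 197, 232]

Fragments:
  1→5: 4 bp
  5→20: 15 bp
  20→28: 8 bp
  28→34: 6 bp
  34→48: 14 bp
  48→55: 7 bp
  55→58: 3 bp
  58→72: 14 bp
  72→79: 7 bp
  79→85: 6 bp
  85→94: 9 bp
  94→105: 11 bp
  105→120: 15 bp
  120→121: 1 bp
  121→134: 13 bp
  134→135: 1 bp
  135→142: 7 bp
  142→167: 25 bp
  167→181: 14 bp
  181→191: 10 bp
  191→197: 6 bp
  197→232: 35 bp
  232→1 (wrap): 251-232+1 = 20 bp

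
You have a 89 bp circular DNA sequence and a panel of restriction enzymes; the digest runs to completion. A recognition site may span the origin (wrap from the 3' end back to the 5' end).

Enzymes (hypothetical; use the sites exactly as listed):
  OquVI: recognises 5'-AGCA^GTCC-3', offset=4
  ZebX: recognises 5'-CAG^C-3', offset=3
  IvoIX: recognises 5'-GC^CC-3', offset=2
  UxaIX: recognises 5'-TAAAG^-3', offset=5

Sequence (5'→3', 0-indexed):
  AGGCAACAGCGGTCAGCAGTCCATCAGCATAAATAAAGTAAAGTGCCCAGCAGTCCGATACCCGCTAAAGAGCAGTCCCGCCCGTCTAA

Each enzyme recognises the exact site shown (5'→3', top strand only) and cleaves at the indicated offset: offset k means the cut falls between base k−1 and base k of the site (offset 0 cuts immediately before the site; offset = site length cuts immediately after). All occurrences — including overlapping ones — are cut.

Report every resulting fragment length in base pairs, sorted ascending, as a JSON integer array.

[2,2,3,4,4,5,7,7,7,9,10,11,18]

Scan for sites:
  OquVI (AGCAGTCC, off=4): starts [14, 48, 70] → cuts [18, 52, 74]
  ZebX (CAGC, off=3): starts [6, 13, 24, 47] → cuts [9, 16, 27, 50]
  IvoIX (GCCC, off=2): starts [44, 79] → cuts [46, 81]
  UxaIX (TAAAG, off=5): starts [33, 38, 65, 86] → cuts [2, 38, 43, 70]

Pooled cuts: [2, 9, 16, 18, 27, 38, 43, 46, 50, 52, 70, 74, 81]

Fragments:
  2→9: 7 bp
  9→16: 7 bp
  16→18: 2 bp
  18→27: 9 bp
  27→38: 11 bp
  38→43: 5 bp
  43→46: 3 bp
  46→50: 4 bp
  50→52: 2 bp
  52→70: 18 bp
  70→74: 4 bp
  74→81: 7 bp
  81→2 (wrap): 89-81+2 = 10 bp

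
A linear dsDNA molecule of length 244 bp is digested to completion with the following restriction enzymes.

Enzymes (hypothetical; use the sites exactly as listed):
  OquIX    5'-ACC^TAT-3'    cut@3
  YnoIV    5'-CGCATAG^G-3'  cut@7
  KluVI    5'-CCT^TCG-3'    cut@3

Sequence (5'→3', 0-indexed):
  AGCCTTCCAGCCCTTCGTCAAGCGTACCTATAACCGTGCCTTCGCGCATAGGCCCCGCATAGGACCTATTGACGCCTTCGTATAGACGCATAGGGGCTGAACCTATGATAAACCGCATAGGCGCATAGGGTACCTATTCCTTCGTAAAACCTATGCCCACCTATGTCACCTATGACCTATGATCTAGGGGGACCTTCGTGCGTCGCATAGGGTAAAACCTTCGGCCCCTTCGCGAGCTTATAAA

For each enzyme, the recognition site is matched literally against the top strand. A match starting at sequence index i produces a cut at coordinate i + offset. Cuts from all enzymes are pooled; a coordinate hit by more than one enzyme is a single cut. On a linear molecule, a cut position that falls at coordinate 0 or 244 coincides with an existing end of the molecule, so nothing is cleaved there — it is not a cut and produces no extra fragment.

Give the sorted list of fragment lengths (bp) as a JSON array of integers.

[4,6,7,7,8,9,9,10,10,10,10,10,11,11,13,14,14,15,15,16,17,18]

Site scan:
  OquIX ACCTAT/3: at [25, 63, 100, 131, 148, 158, 167, 174] ⇒ [28, 66, 103, 134, 151, 161, 170, 177]
  YnoIV CGCATAGG/7: at [44, 55, 86, 113, 121, 203] ⇒ [51, 62, 93, 120, 128, 210]
  KluVI CCTTCG/3: at [11, 38, 74, 138, 192, 217, 226] ⇒ [14, 41, 77, 141, 195, 220, 229]

All cut coordinates (distinct, sorted): [14, 28, 41, 51, 62, 66, 77, 93, 103, 120, 128, 134, 141, 151, 161, 170, 177, 195, 210, 220, 229]

Fragments:
  [0,14): 14 bp
  [14,28): 14 bp
  [28,41): 13 bp
  [41,51): 10 bp
  [51,62): 11 bp
  [62,66): 4 bp
  [66,77): 11 bp
  [77,93): 16 bp
  [93,103): 10 bp
  [103,120): 17 bp
  [120,128): 8 bp
  [128,134): 6 bp
  [134,141): 7 bp
  [141,151): 10 bp
  [151,161): 10 bp
  [161,170): 9 bp
  [170,177): 7 bp
  [177,195): 18 bp
  [195,210): 15 bp
  [210,220): 10 bp
  [220,229): 9 bp
  [229,244): 15 bp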